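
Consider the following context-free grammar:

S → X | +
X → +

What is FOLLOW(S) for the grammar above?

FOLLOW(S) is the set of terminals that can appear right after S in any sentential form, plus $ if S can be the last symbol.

We compute FOLLOW(S) using the standard algorithm.
FOLLOW(S) starts with {$}.
FIRST(S) = {+}
FIRST(X) = {+}
FOLLOW(S) = {$}
FOLLOW(X) = {$}
Therefore, FOLLOW(S) = {$}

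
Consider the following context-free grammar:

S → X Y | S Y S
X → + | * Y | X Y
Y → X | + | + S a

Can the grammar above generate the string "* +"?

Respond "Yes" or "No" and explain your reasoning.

No - no valid derivation exists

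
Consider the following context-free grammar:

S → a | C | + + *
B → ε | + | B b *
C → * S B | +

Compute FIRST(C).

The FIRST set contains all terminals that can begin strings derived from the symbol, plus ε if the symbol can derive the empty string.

We compute FIRST(C) using the standard algorithm.
FIRST(B) = {+, b, ε}
FIRST(C) = {*, +}
FIRST(S) = {*, +, a}
Therefore, FIRST(C) = {*, +}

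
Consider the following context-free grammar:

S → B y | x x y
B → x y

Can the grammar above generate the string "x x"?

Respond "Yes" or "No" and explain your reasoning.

No - no valid derivation exists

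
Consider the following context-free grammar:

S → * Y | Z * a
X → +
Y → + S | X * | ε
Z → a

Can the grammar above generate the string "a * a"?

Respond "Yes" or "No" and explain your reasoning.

Yes - a valid derivation exists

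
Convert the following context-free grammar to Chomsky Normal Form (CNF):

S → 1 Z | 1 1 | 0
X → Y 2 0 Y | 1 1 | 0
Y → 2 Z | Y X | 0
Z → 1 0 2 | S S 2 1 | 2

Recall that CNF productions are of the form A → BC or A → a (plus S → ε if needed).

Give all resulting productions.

T1 → 1; S → 0; T2 → 2; T0 → 0; X → 0; Y → 0; Z → 2; S → T1 Z; S → T1 T1; X → Y X0; X0 → T2 X1; X1 → T0 Y; X → T1 T1; Y → T2 Z; Y → Y X; Z → T1 X2; X2 → T0 T2; Z → S X3; X3 → S X4; X4 → T2 T1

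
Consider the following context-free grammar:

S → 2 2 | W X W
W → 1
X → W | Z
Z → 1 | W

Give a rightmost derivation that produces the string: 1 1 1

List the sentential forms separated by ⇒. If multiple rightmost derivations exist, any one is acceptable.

S ⇒ W X W ⇒ W X 1 ⇒ W W 1 ⇒ W 1 1 ⇒ 1 1 1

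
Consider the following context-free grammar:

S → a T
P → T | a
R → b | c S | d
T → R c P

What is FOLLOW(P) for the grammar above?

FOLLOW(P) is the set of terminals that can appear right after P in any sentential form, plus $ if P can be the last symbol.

We compute FOLLOW(P) using the standard algorithm.
FOLLOW(S) starts with {$}.
FIRST(P) = {a, b, c, d}
FIRST(R) = {b, c, d}
FIRST(S) = {a}
FIRST(T) = {b, c, d}
FOLLOW(P) = {$, c}
FOLLOW(R) = {c}
FOLLOW(S) = {$, c}
FOLLOW(T) = {$, c}
Therefore, FOLLOW(P) = {$, c}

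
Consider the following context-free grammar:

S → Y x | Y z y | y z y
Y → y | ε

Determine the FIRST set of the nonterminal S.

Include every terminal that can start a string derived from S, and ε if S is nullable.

We compute FIRST(S) using the standard algorithm.
FIRST(S) = {x, y, z}
FIRST(Y) = {y, ε}
Therefore, FIRST(S) = {x, y, z}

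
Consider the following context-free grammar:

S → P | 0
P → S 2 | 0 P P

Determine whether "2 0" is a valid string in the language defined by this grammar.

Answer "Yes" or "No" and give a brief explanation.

No - no valid derivation exists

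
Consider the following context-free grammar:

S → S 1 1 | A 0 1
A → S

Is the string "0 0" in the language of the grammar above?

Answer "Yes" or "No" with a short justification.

No - no valid derivation exists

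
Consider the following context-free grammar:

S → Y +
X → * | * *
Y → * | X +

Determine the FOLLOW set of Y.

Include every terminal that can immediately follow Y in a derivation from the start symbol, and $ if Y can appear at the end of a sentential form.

We compute FOLLOW(Y) using the standard algorithm.
FOLLOW(S) starts with {$}.
FIRST(S) = {*}
FIRST(X) = {*}
FIRST(Y) = {*}
FOLLOW(S) = {$}
FOLLOW(X) = {+}
FOLLOW(Y) = {+}
Therefore, FOLLOW(Y) = {+}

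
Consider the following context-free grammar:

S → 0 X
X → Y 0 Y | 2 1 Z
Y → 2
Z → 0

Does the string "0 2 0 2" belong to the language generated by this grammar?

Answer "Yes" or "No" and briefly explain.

Yes - a valid derivation exists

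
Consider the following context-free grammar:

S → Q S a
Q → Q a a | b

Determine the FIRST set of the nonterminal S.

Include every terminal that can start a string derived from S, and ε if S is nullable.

We compute FIRST(S) using the standard algorithm.
FIRST(Q) = {b}
FIRST(S) = {b}
Therefore, FIRST(S) = {b}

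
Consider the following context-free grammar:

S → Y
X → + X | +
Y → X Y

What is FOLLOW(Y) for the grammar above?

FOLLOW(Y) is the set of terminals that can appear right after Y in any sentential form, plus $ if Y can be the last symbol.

We compute FOLLOW(Y) using the standard algorithm.
FOLLOW(S) starts with {$}.
FIRST(S) = {+}
FIRST(X) = {+}
FIRST(Y) = {+}
FOLLOW(S) = {$}
FOLLOW(X) = {+}
FOLLOW(Y) = {$}
Therefore, FOLLOW(Y) = {$}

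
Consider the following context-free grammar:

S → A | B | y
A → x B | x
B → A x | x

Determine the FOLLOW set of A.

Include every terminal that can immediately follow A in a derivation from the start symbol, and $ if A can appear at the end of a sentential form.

We compute FOLLOW(A) using the standard algorithm.
FOLLOW(S) starts with {$}.
FIRST(A) = {x}
FIRST(B) = {x}
FIRST(S) = {x, y}
FOLLOW(A) = {$, x}
FOLLOW(B) = {$, x}
FOLLOW(S) = {$}
Therefore, FOLLOW(A) = {$, x}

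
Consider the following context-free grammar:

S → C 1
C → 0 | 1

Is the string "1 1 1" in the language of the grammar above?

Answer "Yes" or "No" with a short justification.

No - no valid derivation exists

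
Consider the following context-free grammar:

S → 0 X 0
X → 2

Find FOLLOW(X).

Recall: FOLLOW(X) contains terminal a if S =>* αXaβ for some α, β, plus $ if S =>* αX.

We compute FOLLOW(X) using the standard algorithm.
FOLLOW(S) starts with {$}.
FIRST(S) = {0}
FIRST(X) = {2}
FOLLOW(S) = {$}
FOLLOW(X) = {0}
Therefore, FOLLOW(X) = {0}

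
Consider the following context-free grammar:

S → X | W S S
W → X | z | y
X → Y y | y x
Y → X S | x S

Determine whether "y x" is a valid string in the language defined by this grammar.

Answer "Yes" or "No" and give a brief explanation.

Yes - a valid derivation exists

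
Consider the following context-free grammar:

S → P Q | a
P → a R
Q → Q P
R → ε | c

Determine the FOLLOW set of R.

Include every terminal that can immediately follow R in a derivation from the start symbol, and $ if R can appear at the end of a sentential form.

We compute FOLLOW(R) using the standard algorithm.
FOLLOW(S) starts with {$}.
FIRST(P) = {a}
FIRST(Q) = {}
FIRST(R) = {c, ε}
FIRST(S) = {a}
FOLLOW(P) = {$, a}
FOLLOW(Q) = {$, a}
FOLLOW(R) = {$, a}
FOLLOW(S) = {$}
Therefore, FOLLOW(R) = {$, a}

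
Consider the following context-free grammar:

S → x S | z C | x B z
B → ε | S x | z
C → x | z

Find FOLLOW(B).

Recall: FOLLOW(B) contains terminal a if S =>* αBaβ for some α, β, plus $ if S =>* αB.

We compute FOLLOW(B) using the standard algorithm.
FOLLOW(S) starts with {$}.
FIRST(B) = {x, z, ε}
FIRST(C) = {x, z}
FIRST(S) = {x, z}
FOLLOW(B) = {z}
FOLLOW(C) = {$, x}
FOLLOW(S) = {$, x}
Therefore, FOLLOW(B) = {z}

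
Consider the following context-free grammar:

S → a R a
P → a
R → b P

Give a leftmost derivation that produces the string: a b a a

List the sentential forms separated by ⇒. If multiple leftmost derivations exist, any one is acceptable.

S ⇒ a R a ⇒ a b P a ⇒ a b a a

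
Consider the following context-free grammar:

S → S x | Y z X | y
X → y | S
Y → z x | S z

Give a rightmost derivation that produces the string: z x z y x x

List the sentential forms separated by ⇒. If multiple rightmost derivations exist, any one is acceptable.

S ⇒ S x ⇒ S x x ⇒ Y z X x x ⇒ Y z y x x ⇒ z x z y x x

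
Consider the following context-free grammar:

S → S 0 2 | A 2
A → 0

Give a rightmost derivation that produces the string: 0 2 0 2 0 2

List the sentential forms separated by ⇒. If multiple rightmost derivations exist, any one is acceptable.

S ⇒ S 0 2 ⇒ S 0 2 0 2 ⇒ A 2 0 2 0 2 ⇒ 0 2 0 2 0 2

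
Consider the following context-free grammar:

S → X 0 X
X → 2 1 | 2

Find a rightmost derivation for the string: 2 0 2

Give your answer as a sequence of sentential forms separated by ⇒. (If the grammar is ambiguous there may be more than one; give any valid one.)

S ⇒ X 0 X ⇒ X 0 2 ⇒ 2 0 2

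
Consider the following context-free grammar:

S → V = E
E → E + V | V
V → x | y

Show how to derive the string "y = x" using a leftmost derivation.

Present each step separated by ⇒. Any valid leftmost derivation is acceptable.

S ⇒ V = E ⇒ y = E ⇒ y = V ⇒ y = x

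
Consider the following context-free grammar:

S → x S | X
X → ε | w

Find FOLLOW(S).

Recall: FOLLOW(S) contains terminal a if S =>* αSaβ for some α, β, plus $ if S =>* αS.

We compute FOLLOW(S) using the standard algorithm.
FOLLOW(S) starts with {$}.
FIRST(S) = {w, x, ε}
FIRST(X) = {w, ε}
FOLLOW(S) = {$}
FOLLOW(X) = {$}
Therefore, FOLLOW(S) = {$}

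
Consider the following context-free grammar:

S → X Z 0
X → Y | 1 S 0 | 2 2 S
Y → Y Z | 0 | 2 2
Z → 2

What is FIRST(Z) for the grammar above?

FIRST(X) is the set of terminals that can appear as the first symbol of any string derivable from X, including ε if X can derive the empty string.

We compute FIRST(Z) using the standard algorithm.
FIRST(S) = {0, 1, 2}
FIRST(X) = {0, 1, 2}
FIRST(Y) = {0, 2}
FIRST(Z) = {2}
Therefore, FIRST(Z) = {2}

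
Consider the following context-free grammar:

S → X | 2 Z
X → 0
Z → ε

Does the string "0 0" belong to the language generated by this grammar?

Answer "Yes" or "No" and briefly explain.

No - no valid derivation exists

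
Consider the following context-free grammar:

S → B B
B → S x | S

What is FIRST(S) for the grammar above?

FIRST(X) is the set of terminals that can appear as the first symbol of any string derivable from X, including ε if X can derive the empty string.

We compute FIRST(S) using the standard algorithm.
FIRST(B) = {}
FIRST(S) = {}
Therefore, FIRST(S) = {}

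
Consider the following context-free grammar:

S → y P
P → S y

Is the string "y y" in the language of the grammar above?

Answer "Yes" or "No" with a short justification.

No - no valid derivation exists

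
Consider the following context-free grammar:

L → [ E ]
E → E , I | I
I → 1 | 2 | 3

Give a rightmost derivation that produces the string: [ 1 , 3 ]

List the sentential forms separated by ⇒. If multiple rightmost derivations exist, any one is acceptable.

L ⇒ [ E ] ⇒ [ E , I ] ⇒ [ E , 3 ] ⇒ [ I , 3 ] ⇒ [ 1 , 3 ]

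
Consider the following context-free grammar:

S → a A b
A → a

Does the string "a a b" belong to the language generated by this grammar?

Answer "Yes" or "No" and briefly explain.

Yes - a valid derivation exists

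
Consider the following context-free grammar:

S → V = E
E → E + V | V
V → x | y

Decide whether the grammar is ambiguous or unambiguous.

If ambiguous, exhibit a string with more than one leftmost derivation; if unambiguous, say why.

Unambiguous - every string in the language has a unique leftmost derivation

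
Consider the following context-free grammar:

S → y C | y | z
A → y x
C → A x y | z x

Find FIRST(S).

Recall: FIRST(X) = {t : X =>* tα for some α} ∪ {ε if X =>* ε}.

We compute FIRST(S) using the standard algorithm.
FIRST(A) = {y}
FIRST(C) = {y, z}
FIRST(S) = {y, z}
Therefore, FIRST(S) = {y, z}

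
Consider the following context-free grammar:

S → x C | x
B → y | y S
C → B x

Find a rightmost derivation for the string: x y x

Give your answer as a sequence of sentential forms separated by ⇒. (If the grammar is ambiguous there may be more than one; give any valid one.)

S ⇒ x C ⇒ x B x ⇒ x y x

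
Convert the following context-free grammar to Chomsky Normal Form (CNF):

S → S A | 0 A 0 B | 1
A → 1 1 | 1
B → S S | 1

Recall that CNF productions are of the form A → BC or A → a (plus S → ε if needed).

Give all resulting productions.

T0 → 0; S → 1; T1 → 1; A → 1; B → 1; S → S A; S → T0 X0; X0 → A X1; X1 → T0 B; A → T1 T1; B → S S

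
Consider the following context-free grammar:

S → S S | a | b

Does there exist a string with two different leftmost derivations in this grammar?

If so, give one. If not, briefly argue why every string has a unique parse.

Yes - the string 'b a a a a' has two distinct leftmost derivations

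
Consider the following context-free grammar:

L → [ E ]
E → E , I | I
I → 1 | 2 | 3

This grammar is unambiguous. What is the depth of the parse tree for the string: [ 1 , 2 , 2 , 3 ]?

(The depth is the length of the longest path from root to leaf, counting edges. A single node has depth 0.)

6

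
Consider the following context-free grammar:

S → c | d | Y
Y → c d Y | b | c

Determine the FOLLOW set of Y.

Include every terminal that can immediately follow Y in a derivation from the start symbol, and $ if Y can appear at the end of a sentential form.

We compute FOLLOW(Y) using the standard algorithm.
FOLLOW(S) starts with {$}.
FIRST(S) = {b, c, d}
FIRST(Y) = {b, c}
FOLLOW(S) = {$}
FOLLOW(Y) = {$}
Therefore, FOLLOW(Y) = {$}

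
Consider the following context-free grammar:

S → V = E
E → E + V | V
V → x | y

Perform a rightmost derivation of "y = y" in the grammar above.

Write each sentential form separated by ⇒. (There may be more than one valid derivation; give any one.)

S ⇒ V = E ⇒ V = V ⇒ V = y ⇒ y = y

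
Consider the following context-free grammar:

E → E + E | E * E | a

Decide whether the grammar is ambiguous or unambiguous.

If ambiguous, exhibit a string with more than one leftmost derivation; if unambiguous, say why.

Ambiguous - the string 'a + a * a + a * a' has two distinct leftmost derivations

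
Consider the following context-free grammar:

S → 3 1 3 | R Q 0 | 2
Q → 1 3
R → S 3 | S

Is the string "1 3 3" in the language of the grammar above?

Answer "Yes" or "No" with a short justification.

No - no valid derivation exists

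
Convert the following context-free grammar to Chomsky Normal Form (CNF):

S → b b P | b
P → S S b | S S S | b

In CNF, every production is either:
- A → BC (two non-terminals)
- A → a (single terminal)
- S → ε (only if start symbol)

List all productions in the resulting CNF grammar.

TB → b; S → b; P → b; S → TB X0; X0 → TB P; P → S X1; X1 → S TB; P → S X2; X2 → S S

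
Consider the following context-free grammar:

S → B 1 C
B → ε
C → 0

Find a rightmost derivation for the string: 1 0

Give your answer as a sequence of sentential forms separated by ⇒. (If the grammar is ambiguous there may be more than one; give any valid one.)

S ⇒ B 1 C ⇒ B 1 0 ⇒ 1 0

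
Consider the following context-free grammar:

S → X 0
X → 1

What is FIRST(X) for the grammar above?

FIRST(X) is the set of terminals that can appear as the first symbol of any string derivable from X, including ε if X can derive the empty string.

We compute FIRST(X) using the standard algorithm.
FIRST(S) = {1}
FIRST(X) = {1}
Therefore, FIRST(X) = {1}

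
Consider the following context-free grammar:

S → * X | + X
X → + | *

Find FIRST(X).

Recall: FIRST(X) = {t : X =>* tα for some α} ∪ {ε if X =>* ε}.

We compute FIRST(X) using the standard algorithm.
FIRST(S) = {*, +}
FIRST(X) = {*, +}
Therefore, FIRST(X) = {*, +}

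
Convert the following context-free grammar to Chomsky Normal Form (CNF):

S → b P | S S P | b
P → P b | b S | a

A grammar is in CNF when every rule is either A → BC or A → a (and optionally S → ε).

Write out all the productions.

TB → b; S → b; P → a; S → TB P; S → S X0; X0 → S P; P → P TB; P → TB S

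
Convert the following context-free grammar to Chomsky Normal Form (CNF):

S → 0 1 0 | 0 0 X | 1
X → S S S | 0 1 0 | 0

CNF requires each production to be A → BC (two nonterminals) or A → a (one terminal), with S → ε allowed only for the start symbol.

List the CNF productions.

T0 → 0; T1 → 1; S → 1; X → 0; S → T0 X0; X0 → T1 T0; S → T0 X1; X1 → T0 X; X → S X2; X2 → S S; X → T0 X3; X3 → T1 T0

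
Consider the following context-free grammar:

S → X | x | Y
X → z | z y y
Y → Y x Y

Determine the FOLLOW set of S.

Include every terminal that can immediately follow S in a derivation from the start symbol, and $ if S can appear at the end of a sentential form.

We compute FOLLOW(S) using the standard algorithm.
FOLLOW(S) starts with {$}.
FIRST(S) = {x, z}
FIRST(X) = {z}
FIRST(Y) = {}
FOLLOW(S) = {$}
FOLLOW(X) = {$}
FOLLOW(Y) = {$, x}
Therefore, FOLLOW(S) = {$}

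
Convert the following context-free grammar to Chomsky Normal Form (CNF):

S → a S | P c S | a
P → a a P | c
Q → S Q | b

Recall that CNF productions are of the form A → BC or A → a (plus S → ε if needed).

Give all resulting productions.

TA → a; TC → c; S → a; P → c; Q → b; S → TA S; S → P X0; X0 → TC S; P → TA X1; X1 → TA P; Q → S Q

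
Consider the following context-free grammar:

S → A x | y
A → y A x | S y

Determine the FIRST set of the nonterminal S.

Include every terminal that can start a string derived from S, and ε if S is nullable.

We compute FIRST(S) using the standard algorithm.
FIRST(A) = {y}
FIRST(S) = {y}
Therefore, FIRST(S) = {y}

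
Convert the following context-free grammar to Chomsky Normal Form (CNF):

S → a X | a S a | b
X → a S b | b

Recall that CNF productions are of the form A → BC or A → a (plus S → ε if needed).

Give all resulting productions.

TA → a; S → b; TB → b; X → b; S → TA X; S → TA X0; X0 → S TA; X → TA X1; X1 → S TB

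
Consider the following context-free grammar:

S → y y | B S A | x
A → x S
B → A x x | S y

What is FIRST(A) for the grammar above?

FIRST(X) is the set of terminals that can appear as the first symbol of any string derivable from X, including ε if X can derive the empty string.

We compute FIRST(A) using the standard algorithm.
FIRST(A) = {x}
FIRST(B) = {x, y}
FIRST(S) = {x, y}
Therefore, FIRST(A) = {x}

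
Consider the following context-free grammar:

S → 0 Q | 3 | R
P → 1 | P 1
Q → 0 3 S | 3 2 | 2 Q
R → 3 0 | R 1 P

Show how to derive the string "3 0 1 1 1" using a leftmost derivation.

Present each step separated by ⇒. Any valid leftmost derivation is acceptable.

S ⇒ R ⇒ R 1 P ⇒ 3 0 1 P ⇒ 3 0 1 P 1 ⇒ 3 0 1 1 1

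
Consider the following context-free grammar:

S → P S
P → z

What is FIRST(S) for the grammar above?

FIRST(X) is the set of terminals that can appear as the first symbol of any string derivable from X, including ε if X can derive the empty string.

We compute FIRST(S) using the standard algorithm.
FIRST(P) = {z}
FIRST(S) = {z}
Therefore, FIRST(S) = {z}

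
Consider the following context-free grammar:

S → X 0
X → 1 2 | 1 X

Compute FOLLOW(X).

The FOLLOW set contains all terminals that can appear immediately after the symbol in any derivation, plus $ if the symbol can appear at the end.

We compute FOLLOW(X) using the standard algorithm.
FOLLOW(S) starts with {$}.
FIRST(S) = {1}
FIRST(X) = {1}
FOLLOW(S) = {$}
FOLLOW(X) = {0}
Therefore, FOLLOW(X) = {0}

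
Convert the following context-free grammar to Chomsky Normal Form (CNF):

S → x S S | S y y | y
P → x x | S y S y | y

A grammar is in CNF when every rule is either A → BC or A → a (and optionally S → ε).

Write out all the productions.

TX → x; TY → y; S → y; P → y; S → TX X0; X0 → S S; S → S X1; X1 → TY TY; P → TX TX; P → S X2; X2 → TY X3; X3 → S TY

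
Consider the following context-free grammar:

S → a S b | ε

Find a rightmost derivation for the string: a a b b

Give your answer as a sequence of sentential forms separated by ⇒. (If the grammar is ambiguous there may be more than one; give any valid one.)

S ⇒ a S b ⇒ a a S b b ⇒ a a b b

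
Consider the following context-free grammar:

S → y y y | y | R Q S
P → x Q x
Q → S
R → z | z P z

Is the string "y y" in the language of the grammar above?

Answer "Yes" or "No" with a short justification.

No - no valid derivation exists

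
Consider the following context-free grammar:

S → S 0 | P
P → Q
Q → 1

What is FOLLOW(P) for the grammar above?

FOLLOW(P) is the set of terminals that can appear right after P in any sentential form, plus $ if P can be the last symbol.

We compute FOLLOW(P) using the standard algorithm.
FOLLOW(S) starts with {$}.
FIRST(P) = {1}
FIRST(Q) = {1}
FIRST(S) = {1}
FOLLOW(P) = {$, 0}
FOLLOW(Q) = {$, 0}
FOLLOW(S) = {$, 0}
Therefore, FOLLOW(P) = {$, 0}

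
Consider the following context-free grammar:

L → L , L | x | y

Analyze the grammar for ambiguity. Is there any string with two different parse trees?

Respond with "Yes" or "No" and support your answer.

Yes - the string 'y , y , y , x , x , x' has two distinct parse trees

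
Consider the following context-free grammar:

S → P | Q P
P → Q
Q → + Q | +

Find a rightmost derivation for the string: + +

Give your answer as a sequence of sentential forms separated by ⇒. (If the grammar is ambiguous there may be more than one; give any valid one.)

S ⇒ P ⇒ Q ⇒ + Q ⇒ + +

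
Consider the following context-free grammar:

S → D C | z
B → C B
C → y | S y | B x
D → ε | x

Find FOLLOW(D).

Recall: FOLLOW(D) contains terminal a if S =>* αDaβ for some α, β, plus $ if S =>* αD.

We compute FOLLOW(D) using the standard algorithm.
FOLLOW(S) starts with {$}.
FIRST(B) = {x, y, z}
FIRST(C) = {x, y, z}
FIRST(D) = {x, ε}
FIRST(S) = {x, y, z}
FOLLOW(B) = {x}
FOLLOW(C) = {$, x, y, z}
FOLLOW(D) = {x, y, z}
FOLLOW(S) = {$, y}
Therefore, FOLLOW(D) = {x, y, z}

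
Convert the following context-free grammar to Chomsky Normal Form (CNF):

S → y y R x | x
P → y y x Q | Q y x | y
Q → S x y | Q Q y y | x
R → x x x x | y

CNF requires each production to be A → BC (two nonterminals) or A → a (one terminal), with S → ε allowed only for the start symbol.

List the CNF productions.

TY → y; TX → x; S → x; P → y; Q → x; R → y; S → TY X0; X0 → TY X1; X1 → R TX; P → TY X2; X2 → TY X3; X3 → TX Q; P → Q X4; X4 → TY TX; Q → S X5; X5 → TX TY; Q → Q X6; X6 → Q X7; X7 → TY TY; R → TX X8; X8 → TX X9; X9 → TX TX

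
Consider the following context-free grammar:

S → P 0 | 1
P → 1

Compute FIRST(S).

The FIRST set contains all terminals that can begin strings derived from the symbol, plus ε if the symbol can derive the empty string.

We compute FIRST(S) using the standard algorithm.
FIRST(P) = {1}
FIRST(S) = {1}
Therefore, FIRST(S) = {1}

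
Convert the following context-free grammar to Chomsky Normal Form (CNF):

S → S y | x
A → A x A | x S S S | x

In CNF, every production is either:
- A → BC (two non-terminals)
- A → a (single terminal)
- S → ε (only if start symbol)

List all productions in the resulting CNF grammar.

TY → y; S → x; TX → x; A → x; S → S TY; A → A X0; X0 → TX A; A → TX X1; X1 → S X2; X2 → S S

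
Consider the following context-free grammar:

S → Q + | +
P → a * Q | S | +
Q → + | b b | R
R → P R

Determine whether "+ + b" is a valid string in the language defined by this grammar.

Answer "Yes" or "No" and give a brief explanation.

No - no valid derivation exists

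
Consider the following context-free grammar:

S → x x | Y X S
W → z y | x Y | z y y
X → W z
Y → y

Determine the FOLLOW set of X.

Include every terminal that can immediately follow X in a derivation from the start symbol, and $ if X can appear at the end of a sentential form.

We compute FOLLOW(X) using the standard algorithm.
FOLLOW(S) starts with {$}.
FIRST(S) = {x, y}
FIRST(W) = {x, z}
FIRST(X) = {x, z}
FIRST(Y) = {y}
FOLLOW(S) = {$}
FOLLOW(W) = {z}
FOLLOW(X) = {x, y}
FOLLOW(Y) = {x, z}
Therefore, FOLLOW(X) = {x, y}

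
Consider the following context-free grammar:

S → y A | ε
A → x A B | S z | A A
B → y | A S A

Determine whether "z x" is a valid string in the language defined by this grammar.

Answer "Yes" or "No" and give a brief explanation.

No - no valid derivation exists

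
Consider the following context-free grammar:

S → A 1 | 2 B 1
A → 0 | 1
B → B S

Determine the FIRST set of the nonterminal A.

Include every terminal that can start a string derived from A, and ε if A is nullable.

We compute FIRST(A) using the standard algorithm.
FIRST(A) = {0, 1}
FIRST(B) = {}
FIRST(S) = {0, 1, 2}
Therefore, FIRST(A) = {0, 1}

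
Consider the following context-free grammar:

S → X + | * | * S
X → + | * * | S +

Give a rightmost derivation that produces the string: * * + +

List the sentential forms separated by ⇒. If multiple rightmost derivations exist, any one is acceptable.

S ⇒ X + ⇒ S + + ⇒ * S + + ⇒ * * + +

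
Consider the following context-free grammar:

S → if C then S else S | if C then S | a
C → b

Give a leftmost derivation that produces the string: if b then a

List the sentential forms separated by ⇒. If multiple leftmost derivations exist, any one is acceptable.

S ⇒ if C then S ⇒ if b then S ⇒ if b then a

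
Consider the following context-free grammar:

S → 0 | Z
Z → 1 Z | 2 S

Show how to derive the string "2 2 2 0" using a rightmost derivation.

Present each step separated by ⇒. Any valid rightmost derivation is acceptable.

S ⇒ Z ⇒ 2 S ⇒ 2 Z ⇒ 2 2 S ⇒ 2 2 Z ⇒ 2 2 2 S ⇒ 2 2 2 0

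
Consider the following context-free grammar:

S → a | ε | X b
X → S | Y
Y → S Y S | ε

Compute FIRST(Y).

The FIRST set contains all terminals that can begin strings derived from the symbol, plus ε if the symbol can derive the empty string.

We compute FIRST(Y) using the standard algorithm.
FIRST(S) = {a, b, ε}
FIRST(X) = {a, b, ε}
FIRST(Y) = {a, b, ε}
Therefore, FIRST(Y) = {a, b, ε}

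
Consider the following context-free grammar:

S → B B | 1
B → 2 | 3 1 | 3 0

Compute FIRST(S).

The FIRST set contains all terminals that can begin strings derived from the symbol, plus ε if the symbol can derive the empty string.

We compute FIRST(S) using the standard algorithm.
FIRST(B) = {2, 3}
FIRST(S) = {1, 2, 3}
Therefore, FIRST(S) = {1, 2, 3}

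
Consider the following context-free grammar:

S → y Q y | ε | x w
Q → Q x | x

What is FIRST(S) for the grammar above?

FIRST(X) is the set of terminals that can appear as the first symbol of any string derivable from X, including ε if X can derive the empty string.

We compute FIRST(S) using the standard algorithm.
FIRST(Q) = {x}
FIRST(S) = {x, y, ε}
Therefore, FIRST(S) = {x, y, ε}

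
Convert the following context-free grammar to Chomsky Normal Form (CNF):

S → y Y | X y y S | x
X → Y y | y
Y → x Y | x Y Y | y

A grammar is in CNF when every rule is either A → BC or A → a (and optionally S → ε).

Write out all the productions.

TY → y; S → x; X → y; TX → x; Y → y; S → TY Y; S → X X0; X0 → TY X1; X1 → TY S; X → Y TY; Y → TX Y; Y → TX X2; X2 → Y Y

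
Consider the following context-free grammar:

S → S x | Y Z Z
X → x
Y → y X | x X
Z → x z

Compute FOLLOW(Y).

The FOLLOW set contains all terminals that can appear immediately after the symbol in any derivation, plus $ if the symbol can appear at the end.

We compute FOLLOW(Y) using the standard algorithm.
FOLLOW(S) starts with {$}.
FIRST(S) = {x, y}
FIRST(X) = {x}
FIRST(Y) = {x, y}
FIRST(Z) = {x}
FOLLOW(S) = {$, x}
FOLLOW(X) = {x}
FOLLOW(Y) = {x}
FOLLOW(Z) = {$, x}
Therefore, FOLLOW(Y) = {x}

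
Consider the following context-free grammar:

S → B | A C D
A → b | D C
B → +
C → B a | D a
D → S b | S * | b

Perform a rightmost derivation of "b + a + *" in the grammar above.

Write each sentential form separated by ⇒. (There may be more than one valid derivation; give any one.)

S ⇒ A C D ⇒ A C S * ⇒ A C B * ⇒ A C + * ⇒ A B a + * ⇒ A + a + * ⇒ b + a + *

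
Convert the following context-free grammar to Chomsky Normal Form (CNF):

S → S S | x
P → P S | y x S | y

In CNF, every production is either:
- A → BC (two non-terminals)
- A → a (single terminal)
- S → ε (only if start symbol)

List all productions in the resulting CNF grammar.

S → x; TY → y; TX → x; P → y; S → S S; P → P S; P → TY X0; X0 → TX S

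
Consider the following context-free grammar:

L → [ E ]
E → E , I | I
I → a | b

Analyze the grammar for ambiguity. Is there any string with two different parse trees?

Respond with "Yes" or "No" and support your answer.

No - the grammar is unambiguous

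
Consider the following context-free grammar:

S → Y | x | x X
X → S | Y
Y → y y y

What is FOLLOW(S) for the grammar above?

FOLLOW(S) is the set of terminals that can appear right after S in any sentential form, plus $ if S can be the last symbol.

We compute FOLLOW(S) using the standard algorithm.
FOLLOW(S) starts with {$}.
FIRST(S) = {x, y}
FIRST(X) = {x, y}
FIRST(Y) = {y}
FOLLOW(S) = {$}
FOLLOW(X) = {$}
FOLLOW(Y) = {$}
Therefore, FOLLOW(S) = {$}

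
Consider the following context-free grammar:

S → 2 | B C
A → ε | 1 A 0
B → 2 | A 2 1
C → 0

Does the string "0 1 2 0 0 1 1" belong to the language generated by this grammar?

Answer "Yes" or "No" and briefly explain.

No - no valid derivation exists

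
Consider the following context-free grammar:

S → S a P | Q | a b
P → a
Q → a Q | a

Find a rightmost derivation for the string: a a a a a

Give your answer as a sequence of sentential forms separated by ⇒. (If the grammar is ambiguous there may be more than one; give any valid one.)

S ⇒ S a P ⇒ S a a ⇒ S a P a a ⇒ S a a a a ⇒ Q a a a a ⇒ a a a a a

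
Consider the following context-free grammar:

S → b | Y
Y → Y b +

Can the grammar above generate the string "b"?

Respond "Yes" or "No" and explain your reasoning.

Yes - a valid derivation exists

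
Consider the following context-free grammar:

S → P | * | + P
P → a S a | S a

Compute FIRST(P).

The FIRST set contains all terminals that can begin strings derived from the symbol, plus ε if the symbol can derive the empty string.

We compute FIRST(P) using the standard algorithm.
FIRST(P) = {*, +, a}
FIRST(S) = {*, +, a}
Therefore, FIRST(P) = {*, +, a}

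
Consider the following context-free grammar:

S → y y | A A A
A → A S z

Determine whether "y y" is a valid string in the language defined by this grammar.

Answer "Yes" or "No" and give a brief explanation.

Yes - a valid derivation exists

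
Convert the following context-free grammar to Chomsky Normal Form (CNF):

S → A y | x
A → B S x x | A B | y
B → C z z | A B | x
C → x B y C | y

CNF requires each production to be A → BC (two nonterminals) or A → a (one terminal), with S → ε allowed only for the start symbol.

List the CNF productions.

TY → y; S → x; TX → x; A → y; TZ → z; B → x; C → y; S → A TY; A → B X0; X0 → S X1; X1 → TX TX; A → A B; B → C X2; X2 → TZ TZ; B → A B; C → TX X3; X3 → B X4; X4 → TY C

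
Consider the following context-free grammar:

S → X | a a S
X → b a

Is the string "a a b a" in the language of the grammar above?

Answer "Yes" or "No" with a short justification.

Yes - a valid derivation exists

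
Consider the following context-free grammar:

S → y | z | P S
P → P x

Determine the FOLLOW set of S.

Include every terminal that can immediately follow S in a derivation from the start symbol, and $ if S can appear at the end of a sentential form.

We compute FOLLOW(S) using the standard algorithm.
FOLLOW(S) starts with {$}.
FIRST(P) = {}
FIRST(S) = {y, z}
FOLLOW(P) = {x, y, z}
FOLLOW(S) = {$}
Therefore, FOLLOW(S) = {$}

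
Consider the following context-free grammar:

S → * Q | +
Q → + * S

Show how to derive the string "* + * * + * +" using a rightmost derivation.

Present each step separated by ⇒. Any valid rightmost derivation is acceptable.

S ⇒ * Q ⇒ * + * S ⇒ * + * * Q ⇒ * + * * + * S ⇒ * + * * + * +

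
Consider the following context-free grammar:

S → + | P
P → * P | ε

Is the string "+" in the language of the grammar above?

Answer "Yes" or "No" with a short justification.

Yes - a valid derivation exists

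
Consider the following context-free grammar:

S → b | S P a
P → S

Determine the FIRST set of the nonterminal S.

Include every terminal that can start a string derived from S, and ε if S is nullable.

We compute FIRST(S) using the standard algorithm.
FIRST(P) = {b}
FIRST(S) = {b}
Therefore, FIRST(S) = {b}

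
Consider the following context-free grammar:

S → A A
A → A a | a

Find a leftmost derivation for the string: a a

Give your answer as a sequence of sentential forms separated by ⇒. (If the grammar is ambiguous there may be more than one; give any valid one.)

S ⇒ A A ⇒ a A ⇒ a a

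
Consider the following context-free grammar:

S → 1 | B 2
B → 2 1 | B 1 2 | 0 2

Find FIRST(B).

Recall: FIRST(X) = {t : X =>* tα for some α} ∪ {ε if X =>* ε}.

We compute FIRST(B) using the standard algorithm.
FIRST(B) = {0, 2}
FIRST(S) = {0, 1, 2}
Therefore, FIRST(B) = {0, 2}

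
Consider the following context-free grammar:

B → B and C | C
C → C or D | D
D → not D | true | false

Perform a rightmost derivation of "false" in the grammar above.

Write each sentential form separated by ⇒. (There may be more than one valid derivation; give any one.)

B ⇒ C ⇒ D ⇒ false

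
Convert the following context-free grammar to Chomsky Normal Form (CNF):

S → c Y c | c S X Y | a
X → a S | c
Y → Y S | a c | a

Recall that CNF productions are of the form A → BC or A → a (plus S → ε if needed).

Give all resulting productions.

TC → c; S → a; TA → a; X → c; Y → a; S → TC X0; X0 → Y TC; S → TC X1; X1 → S X2; X2 → X Y; X → TA S; Y → Y S; Y → TA TC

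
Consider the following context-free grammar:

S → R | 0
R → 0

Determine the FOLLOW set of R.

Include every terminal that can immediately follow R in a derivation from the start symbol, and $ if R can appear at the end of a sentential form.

We compute FOLLOW(R) using the standard algorithm.
FOLLOW(S) starts with {$}.
FIRST(R) = {0}
FIRST(S) = {0}
FOLLOW(R) = {$}
FOLLOW(S) = {$}
Therefore, FOLLOW(R) = {$}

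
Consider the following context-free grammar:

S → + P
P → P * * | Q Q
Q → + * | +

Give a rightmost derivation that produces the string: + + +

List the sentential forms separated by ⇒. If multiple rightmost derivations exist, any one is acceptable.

S ⇒ + P ⇒ + Q Q ⇒ + Q + ⇒ + + +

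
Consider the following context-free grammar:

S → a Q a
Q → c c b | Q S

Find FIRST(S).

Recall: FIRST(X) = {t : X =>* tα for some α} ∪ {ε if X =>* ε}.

We compute FIRST(S) using the standard algorithm.
FIRST(Q) = {c}
FIRST(S) = {a}
Therefore, FIRST(S) = {a}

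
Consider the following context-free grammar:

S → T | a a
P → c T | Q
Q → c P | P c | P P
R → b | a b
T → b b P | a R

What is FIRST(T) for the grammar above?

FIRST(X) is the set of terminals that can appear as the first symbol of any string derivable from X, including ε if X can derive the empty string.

We compute FIRST(T) using the standard algorithm.
FIRST(P) = {c}
FIRST(Q) = {c}
FIRST(R) = {a, b}
FIRST(S) = {a, b}
FIRST(T) = {a, b}
Therefore, FIRST(T) = {a, b}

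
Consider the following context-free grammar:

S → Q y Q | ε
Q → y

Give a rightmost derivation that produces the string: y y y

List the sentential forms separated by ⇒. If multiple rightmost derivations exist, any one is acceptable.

S ⇒ Q y Q ⇒ Q y y ⇒ y y y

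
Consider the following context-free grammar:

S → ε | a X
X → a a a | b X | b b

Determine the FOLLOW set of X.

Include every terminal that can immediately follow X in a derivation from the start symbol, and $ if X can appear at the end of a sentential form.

We compute FOLLOW(X) using the standard algorithm.
FOLLOW(S) starts with {$}.
FIRST(S) = {a, ε}
FIRST(X) = {a, b}
FOLLOW(S) = {$}
FOLLOW(X) = {$}
Therefore, FOLLOW(X) = {$}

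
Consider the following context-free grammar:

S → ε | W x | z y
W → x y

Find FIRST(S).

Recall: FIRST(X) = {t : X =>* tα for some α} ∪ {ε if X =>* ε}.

We compute FIRST(S) using the standard algorithm.
FIRST(S) = {x, z, ε}
FIRST(W) = {x}
Therefore, FIRST(S) = {x, z, ε}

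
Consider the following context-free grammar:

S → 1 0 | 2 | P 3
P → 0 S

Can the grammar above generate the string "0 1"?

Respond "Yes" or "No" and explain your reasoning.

No - no valid derivation exists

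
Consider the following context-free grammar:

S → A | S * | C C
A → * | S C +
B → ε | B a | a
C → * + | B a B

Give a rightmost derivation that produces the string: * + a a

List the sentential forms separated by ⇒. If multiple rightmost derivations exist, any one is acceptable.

S ⇒ C C ⇒ C B a B ⇒ C B a ⇒ C a a ⇒ * + a a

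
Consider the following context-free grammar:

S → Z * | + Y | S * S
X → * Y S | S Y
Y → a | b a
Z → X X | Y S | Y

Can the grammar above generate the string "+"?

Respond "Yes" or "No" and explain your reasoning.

No - no valid derivation exists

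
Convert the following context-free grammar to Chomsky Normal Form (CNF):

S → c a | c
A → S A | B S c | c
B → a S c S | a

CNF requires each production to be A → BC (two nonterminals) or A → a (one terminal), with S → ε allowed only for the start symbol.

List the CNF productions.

TC → c; TA → a; S → c; A → c; B → a; S → TC TA; A → S A; A → B X0; X0 → S TC; B → TA X1; X1 → S X2; X2 → TC S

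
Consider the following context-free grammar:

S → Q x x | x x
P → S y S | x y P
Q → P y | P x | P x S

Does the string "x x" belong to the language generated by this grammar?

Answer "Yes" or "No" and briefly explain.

Yes - a valid derivation exists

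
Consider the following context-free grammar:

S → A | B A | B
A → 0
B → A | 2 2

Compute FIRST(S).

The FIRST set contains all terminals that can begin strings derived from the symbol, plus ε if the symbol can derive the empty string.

We compute FIRST(S) using the standard algorithm.
FIRST(A) = {0}
FIRST(B) = {0, 2}
FIRST(S) = {0, 2}
Therefore, FIRST(S) = {0, 2}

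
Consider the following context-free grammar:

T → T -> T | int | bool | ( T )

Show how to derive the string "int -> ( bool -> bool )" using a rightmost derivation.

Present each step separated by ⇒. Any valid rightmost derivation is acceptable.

T ⇒ T -> T ⇒ T -> ( T ) ⇒ T -> ( T -> T ) ⇒ T -> ( T -> bool ) ⇒ T -> ( bool -> bool ) ⇒ int -> ( bool -> bool )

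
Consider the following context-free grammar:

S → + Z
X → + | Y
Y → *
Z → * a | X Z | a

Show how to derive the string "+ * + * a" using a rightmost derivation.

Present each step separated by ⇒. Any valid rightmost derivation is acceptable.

S ⇒ + Z ⇒ + X Z ⇒ + X X Z ⇒ + X X * a ⇒ + X + * a ⇒ + Y + * a ⇒ + * + * a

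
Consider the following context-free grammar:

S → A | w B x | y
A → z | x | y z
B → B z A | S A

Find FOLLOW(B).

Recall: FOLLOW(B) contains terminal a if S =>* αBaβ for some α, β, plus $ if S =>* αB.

We compute FOLLOW(B) using the standard algorithm.
FOLLOW(S) starts with {$}.
FIRST(A) = {x, y, z}
FIRST(B) = {w, x, y, z}
FIRST(S) = {w, x, y, z}
FOLLOW(A) = {$, x, y, z}
FOLLOW(B) = {x, z}
FOLLOW(S) = {$, x, y, z}
Therefore, FOLLOW(B) = {x, z}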